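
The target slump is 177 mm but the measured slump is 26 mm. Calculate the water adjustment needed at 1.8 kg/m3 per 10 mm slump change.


Difference = 177 - 26 = 151 mm
Water adjustment = 151 * 1.8 / 10 = 27.2 kg/m3

27.2


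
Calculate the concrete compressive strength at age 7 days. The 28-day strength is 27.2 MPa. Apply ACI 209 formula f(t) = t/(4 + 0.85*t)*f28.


f(7) = 7 / (4 + 0.85 * 7) * 27.2
= 7 / 9.95 * 27.2
= 19.14 MPa

19.14


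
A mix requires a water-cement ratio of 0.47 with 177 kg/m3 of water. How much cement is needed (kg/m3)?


Cement = water / (w/c)
= 177 / 0.47
= 376.6 kg/m3

376.6


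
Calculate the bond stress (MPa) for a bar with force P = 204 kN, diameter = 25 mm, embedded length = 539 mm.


u = P / (pi * db * ld)
= 204 * 1000 / (pi * 25 * 539)
= 4.819 MPa

4.819


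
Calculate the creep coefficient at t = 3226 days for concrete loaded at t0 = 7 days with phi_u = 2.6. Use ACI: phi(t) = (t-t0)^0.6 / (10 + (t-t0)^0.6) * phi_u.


dt = 3226 - 7 = 3219
phi = 3219^0.6 / (10 + 3219^0.6) * 2.6
= 2.411

2.411


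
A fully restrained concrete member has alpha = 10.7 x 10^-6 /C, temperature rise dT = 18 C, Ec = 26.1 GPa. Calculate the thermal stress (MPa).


sigma = alpha * dT * Ec
= 10.7e-6 * 18 * 26.1 * 1000
= 5.027 MPa

5.027


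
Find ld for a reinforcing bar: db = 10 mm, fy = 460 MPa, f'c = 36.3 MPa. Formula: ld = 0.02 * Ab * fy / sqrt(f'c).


Ab = pi * 10^2 / 4 = 78.54 mm2
ld = 0.02 * 78.54 * 460 / sqrt(36.3)
= 119.9 mm

119.9


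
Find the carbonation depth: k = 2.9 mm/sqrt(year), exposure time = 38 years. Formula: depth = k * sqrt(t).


depth = k * sqrt(t)
= 2.9 * sqrt(38)
= 17.88 mm

17.88


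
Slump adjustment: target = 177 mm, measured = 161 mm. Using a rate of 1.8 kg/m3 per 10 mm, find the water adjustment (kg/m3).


Difference = 177 - 161 = 16 mm
Water adjustment = 16 * 1.8 / 10 = 2.9 kg/m3

2.9


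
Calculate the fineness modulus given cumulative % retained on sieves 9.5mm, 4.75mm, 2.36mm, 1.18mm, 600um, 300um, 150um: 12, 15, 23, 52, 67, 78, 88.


FM = sum(cumulative % retained) / 100
= 335 / 100
= 3.35

3.35


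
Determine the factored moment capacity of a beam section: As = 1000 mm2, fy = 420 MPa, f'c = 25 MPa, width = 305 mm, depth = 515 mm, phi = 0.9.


a = As * fy / (0.85 * f'c * b)
= 1000 * 420 / (0.85 * 25 * 305)
= 64.8023 mm
Mn = As * fy * (d - a/2) / 10^6
= 202.6915 kN-m
phi*Mn = 0.9 * 202.6915 = 182.42 kN-m

182.42


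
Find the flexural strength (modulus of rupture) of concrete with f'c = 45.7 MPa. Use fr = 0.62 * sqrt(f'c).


fr = 0.62 * sqrt(45.7)
= 4.191 MPa

4.191


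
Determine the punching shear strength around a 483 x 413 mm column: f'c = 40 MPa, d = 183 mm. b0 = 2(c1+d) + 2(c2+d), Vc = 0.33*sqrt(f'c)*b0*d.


b0 = 2*(483 + 183) + 2*(413 + 183) = 2524 mm
Vc = 0.33 * sqrt(40) * 2524 * 183 / 1000
= 964.02 kN

964.02


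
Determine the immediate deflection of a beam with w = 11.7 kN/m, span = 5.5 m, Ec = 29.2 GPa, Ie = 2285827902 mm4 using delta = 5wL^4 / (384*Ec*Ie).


Convert: L = 5.5 m = 5500 mm, Ec = 29.2 GPa = 29200 MPa
delta = 5 * 11.7 * 5500^4 / (384 * 29200 * 2285827902)
= 2.09 mm

2.09


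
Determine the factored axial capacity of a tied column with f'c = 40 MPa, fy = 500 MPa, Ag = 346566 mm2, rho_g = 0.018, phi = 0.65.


Ast = rho * Ag = 0.018 * 346566 = 6238.188 mm2
phi*Pn = 0.65 * 0.80 * (0.85 * 40 * (346566 - 6238.188) + 500 * 6238.188) / 1000
= 7638.92 kN

7638.92


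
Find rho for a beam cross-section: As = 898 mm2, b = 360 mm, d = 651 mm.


rho = As / (b * d)
= 898 / (360 * 651)
= 0.0038

0.0038


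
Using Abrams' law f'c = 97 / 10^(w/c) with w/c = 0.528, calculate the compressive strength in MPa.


f'c = 97 / 10^0.528
= 97 / 3.373
= 28.76 MPa

28.76


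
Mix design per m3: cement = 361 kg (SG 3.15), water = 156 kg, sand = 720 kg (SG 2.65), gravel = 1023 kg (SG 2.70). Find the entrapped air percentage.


Vol cement = 361 / (3.15 * 1000) = 0.114603 m3
Vol water = 156 / 1000 = 0.156 m3
Vol sand = 720 / (2.65 * 1000) = 0.271698 m3
Vol gravel = 1023 / (2.70 * 1000) = 0.378889 m3
Total solid + water volume = 0.92119 m3
Air = (1 - 0.92119) * 100 = 7.88%

7.88


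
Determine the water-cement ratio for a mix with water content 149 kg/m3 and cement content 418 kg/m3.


w/c = water / cement
w/c = 149 / 418 = 0.356

0.356


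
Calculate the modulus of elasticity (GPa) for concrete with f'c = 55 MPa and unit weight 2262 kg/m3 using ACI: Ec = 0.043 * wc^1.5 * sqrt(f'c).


Ec = 0.043 * 2262^1.5 * sqrt(55) / 1000
= 34.31 GPa

34.31


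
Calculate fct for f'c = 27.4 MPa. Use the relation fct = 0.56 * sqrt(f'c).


fct = 0.56 * sqrt(27.4)
= 0.56 * 5.235
= 2.931 MPa

2.931


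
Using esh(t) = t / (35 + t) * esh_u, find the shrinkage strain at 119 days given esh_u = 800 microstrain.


esh(119) = 119 / (35 + 119) * 800
= 119 / 154 * 800
= 618.2 microstrain

618.2


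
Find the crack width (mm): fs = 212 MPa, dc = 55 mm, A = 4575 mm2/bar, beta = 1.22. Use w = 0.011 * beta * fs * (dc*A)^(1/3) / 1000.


w = 0.011 * beta * fs * (dc * A)^(1/3) / 1000
= 0.011 * 1.22 * 212 * (55 * 4575)^(1/3) / 1000
= 0.18 mm

0.18


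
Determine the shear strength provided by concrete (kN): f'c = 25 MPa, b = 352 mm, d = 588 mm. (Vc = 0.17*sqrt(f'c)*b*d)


Vc = 0.17 * sqrt(25) * 352 * 588 / 1000
= 175.93 kN

175.93


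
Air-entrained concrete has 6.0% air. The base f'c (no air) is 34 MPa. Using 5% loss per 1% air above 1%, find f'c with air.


Strength loss = (6.0 - 1) * 5 = 25.0%
f'c = 34 * (1 - 25.0/100)
= 25.5 MPa

25.5


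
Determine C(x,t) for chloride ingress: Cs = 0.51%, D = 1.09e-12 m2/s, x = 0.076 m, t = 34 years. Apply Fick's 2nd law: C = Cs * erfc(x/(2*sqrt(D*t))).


t_seconds = 34 * 365.25 * 24 * 3600 = 1072958400.0 s
arg = 0.076 / (2 * sqrt(1.09e-12 * 1072958400.0))
= 1.1112
erfc(1.1112) = 0.1161
C = 0.51 * 0.1161 = 0.0592%

0.0592


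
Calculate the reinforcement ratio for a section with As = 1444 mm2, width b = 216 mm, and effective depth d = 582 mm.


rho = As / (b * d)
= 1444 / (216 * 582)
= 0.0115

0.0115


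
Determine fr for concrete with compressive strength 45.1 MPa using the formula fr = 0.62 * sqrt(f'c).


fr = 0.62 * sqrt(45.1)
= 4.164 MPa

4.164


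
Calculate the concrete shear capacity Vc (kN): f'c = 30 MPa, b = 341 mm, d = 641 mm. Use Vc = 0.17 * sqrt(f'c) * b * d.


Vc = 0.17 * sqrt(30) * 341 * 641 / 1000
= 203.53 kN

203.53


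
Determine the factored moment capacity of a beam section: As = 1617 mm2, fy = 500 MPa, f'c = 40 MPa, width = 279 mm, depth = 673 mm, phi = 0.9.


a = As * fy / (0.85 * f'c * b)
= 1617 * 500 / (0.85 * 40 * 279)
= 85.2309 mm
Mn = As * fy * (d - a/2) / 10^6
= 509.6659 kN-m
phi*Mn = 0.9 * 509.6659 = 458.7 kN-m

458.7


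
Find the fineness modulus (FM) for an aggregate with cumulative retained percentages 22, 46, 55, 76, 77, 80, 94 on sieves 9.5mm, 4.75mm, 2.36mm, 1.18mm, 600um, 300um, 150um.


FM = sum(cumulative % retained) / 100
= 450 / 100
= 4.5

4.5


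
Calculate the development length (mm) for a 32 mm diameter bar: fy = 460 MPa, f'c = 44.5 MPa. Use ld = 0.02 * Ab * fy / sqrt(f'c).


Ab = pi * 32^2 / 4 = 804.248 mm2
ld = 0.02 * 804.248 * 460 / sqrt(44.5)
= 1109.2 mm

1109.2


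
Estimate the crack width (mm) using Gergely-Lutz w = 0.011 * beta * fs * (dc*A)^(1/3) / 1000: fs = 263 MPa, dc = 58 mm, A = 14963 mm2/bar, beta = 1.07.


w = 0.011 * beta * fs * (dc * A)^(1/3) / 1000
= 0.011 * 1.07 * 263 * (58 * 14963)^(1/3) / 1000
= 0.295 mm

0.295


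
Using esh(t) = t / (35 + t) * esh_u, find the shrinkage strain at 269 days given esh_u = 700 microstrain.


esh(269) = 269 / (35 + 269) * 700
= 269 / 304 * 700
= 619.4 microstrain

619.4


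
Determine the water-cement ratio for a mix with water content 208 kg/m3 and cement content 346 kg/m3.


w/c = water / cement
w/c = 208 / 346 = 0.601

0.601


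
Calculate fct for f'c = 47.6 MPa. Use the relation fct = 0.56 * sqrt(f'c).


fct = 0.56 * sqrt(47.6)
= 0.56 * 6.899
= 3.864 MPa

3.864


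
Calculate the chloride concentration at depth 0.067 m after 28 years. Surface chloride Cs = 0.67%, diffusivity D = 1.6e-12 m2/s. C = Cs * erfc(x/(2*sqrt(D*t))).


t_seconds = 28 * 365.25 * 24 * 3600 = 883612800.0 s
arg = 0.067 / (2 * sqrt(1.6e-12 * 883612800.0))
= 0.891
erfc(0.891) = 0.2077
C = 0.67 * 0.2077 = 0.1391%

0.1391


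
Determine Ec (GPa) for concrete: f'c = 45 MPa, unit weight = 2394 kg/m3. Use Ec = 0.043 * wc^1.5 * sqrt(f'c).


Ec = 0.043 * 2394^1.5 * sqrt(45) / 1000
= 33.79 GPa

33.79


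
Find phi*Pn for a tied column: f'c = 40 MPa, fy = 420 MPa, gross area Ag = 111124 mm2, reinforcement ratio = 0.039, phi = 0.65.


Ast = rho * Ag = 0.039 * 111124 = 4333.836 mm2
phi*Pn = 0.65 * 0.80 * (0.85 * 40 * (111124 - 4333.836) + 420 * 4333.836) / 1000
= 2834.56 kN

2834.56


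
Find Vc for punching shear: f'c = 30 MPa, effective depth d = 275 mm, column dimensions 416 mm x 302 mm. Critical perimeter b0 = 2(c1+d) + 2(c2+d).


b0 = 2*(416 + 275) + 2*(302 + 275) = 2536 mm
Vc = 0.33 * sqrt(30) * 2536 * 275 / 1000
= 1260.54 kN

1260.54


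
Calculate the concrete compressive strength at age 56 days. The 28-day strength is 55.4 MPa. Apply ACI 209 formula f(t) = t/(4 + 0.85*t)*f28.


f(56) = 56 / (4 + 0.85 * 56) * 55.4
= 56 / 51.6 * 55.4
= 60.12 MPa

60.12


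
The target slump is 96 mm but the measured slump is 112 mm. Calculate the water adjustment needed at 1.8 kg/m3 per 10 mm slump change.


Difference = 96 - 112 = -16 mm
Water adjustment = -16 * 1.8 / 10 = -2.9 kg/m3

-2.9


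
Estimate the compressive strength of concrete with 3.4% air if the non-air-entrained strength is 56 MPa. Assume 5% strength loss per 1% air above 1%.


Strength loss = (3.4 - 1) * 5 = 12.0%
f'c = 56 * (1 - 12.0/100)
= 49.28 MPa

49.28


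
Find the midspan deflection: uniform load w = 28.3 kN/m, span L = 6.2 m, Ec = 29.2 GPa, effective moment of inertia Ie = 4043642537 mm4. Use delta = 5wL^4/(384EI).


Convert: L = 6.2 m = 6200 mm, Ec = 29.2 GPa = 29200 MPa
delta = 5 * 28.3 * 6200^4 / (384 * 29200 * 4043642537)
= 4.61 mm

4.61


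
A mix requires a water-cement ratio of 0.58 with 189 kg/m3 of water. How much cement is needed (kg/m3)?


Cement = water / (w/c)
= 189 / 0.58
= 325.9 kg/m3

325.9


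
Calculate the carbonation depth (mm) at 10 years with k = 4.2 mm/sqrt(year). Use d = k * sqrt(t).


depth = k * sqrt(t)
= 4.2 * sqrt(10)
= 13.28 mm

13.28


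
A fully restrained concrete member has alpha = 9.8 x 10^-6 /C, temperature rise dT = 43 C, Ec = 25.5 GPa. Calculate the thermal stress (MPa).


sigma = alpha * dT * Ec
= 9.8e-6 * 43 * 25.5 * 1000
= 10.746 MPa

10.746


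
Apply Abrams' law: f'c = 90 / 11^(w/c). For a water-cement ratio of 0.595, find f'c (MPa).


f'c = 90 / 11^0.595
= 90 / 4.165
= 21.61 MPa

21.61


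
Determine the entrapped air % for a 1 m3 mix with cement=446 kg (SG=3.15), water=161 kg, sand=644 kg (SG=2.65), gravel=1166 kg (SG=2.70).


Vol cement = 446 / (3.15 * 1000) = 0.141587 m3
Vol water = 161 / 1000 = 0.161 m3
Vol sand = 644 / (2.65 * 1000) = 0.243019 m3
Vol gravel = 1166 / (2.70 * 1000) = 0.431852 m3
Total solid + water volume = 0.977458 m3
Air = (1 - 0.977458) * 100 = 2.25%

2.25


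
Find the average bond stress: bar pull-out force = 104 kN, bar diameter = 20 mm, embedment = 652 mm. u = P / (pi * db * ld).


u = P / (pi * db * ld)
= 104 * 1000 / (pi * 20 * 652)
= 2.539 MPa

2.539


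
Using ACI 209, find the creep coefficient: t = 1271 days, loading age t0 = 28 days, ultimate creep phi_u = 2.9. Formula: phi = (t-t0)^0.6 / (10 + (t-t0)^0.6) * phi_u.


dt = 1271 - 28 = 1243
phi = 1243^0.6 / (10 + 1243^0.6) * 2.9
= 2.546

2.546


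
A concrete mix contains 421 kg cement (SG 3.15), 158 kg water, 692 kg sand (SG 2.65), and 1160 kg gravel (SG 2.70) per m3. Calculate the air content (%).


Vol cement = 421 / (3.15 * 1000) = 0.133651 m3
Vol water = 158 / 1000 = 0.158 m3
Vol sand = 692 / (2.65 * 1000) = 0.261132 m3
Vol gravel = 1160 / (2.70 * 1000) = 0.42963 m3
Total solid + water volume = 0.982412 m3
Air = (1 - 0.982412) * 100 = 1.76%

1.76


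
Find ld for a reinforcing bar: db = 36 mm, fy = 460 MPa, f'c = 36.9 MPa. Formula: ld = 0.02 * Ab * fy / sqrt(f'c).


Ab = pi * 36^2 / 4 = 1017.876 mm2
ld = 0.02 * 1017.876 * 460 / sqrt(36.9)
= 1541.6 mm

1541.6


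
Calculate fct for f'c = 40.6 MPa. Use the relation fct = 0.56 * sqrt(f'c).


fct = 0.56 * sqrt(40.6)
= 0.56 * 6.372
= 3.568 MPa

3.568


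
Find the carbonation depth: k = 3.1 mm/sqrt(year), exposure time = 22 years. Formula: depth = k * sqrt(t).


depth = k * sqrt(t)
= 3.1 * sqrt(22)
= 14.54 mm

14.54


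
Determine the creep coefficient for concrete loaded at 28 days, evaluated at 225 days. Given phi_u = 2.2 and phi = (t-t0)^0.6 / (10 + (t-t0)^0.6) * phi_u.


dt = 225 - 28 = 197
phi = 197^0.6 / (10 + 197^0.6) * 2.2
= 1.549

1.549


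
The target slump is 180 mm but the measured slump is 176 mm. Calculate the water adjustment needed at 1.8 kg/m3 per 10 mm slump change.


Difference = 180 - 176 = 4 mm
Water adjustment = 4 * 1.8 / 10 = 0.7 kg/m3

0.7


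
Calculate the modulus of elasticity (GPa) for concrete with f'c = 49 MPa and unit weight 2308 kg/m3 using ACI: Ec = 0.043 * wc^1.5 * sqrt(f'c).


Ec = 0.043 * 2308^1.5 * sqrt(49) / 1000
= 33.37 GPa

33.37


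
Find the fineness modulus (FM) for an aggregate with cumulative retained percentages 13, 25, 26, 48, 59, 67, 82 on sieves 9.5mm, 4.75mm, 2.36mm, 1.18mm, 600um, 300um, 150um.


FM = sum(cumulative % retained) / 100
= 320 / 100
= 3.2

3.2


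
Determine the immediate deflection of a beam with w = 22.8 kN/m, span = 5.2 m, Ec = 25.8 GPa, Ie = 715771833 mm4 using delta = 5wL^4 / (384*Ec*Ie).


Convert: L = 5.2 m = 5200 mm, Ec = 25.8 GPa = 25800 MPa
delta = 5 * 22.8 * 5200^4 / (384 * 25800 * 715771833)
= 11.75 mm

11.75


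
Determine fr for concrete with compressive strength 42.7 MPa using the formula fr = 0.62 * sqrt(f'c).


fr = 0.62 * sqrt(42.7)
= 4.051 MPa

4.051


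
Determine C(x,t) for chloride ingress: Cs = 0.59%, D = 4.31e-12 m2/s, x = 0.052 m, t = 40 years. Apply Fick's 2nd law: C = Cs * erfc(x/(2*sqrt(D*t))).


t_seconds = 40 * 365.25 * 24 * 3600 = 1262304000.0 s
arg = 0.052 / (2 * sqrt(4.31e-12 * 1262304000.0))
= 0.3525
erfc(0.3525) = 0.6181
C = 0.59 * 0.6181 = 0.3647%

0.3647


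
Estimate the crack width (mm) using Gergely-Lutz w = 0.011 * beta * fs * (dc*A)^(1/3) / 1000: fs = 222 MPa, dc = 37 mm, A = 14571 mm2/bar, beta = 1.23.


w = 0.011 * beta * fs * (dc * A)^(1/3) / 1000
= 0.011 * 1.23 * 222 * (37 * 14571)^(1/3) / 1000
= 0.244 mm

0.244


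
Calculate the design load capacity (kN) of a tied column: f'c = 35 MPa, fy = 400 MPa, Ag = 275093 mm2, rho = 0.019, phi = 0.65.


Ast = rho * Ag = 0.019 * 275093 = 5226.767 mm2
phi*Pn = 0.65 * 0.80 * (0.85 * 35 * (275093 - 5226.767) + 400 * 5226.767) / 1000
= 5262.0 kN

5262.0


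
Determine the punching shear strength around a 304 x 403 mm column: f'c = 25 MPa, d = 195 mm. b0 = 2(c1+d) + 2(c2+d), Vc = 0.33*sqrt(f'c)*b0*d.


b0 = 2*(304 + 195) + 2*(403 + 195) = 2194 mm
Vc = 0.33 * sqrt(25) * 2194 * 195 / 1000
= 705.92 kN

705.92


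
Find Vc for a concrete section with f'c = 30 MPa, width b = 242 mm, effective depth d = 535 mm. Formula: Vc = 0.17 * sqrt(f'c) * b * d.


Vc = 0.17 * sqrt(30) * 242 * 535 / 1000
= 120.55 kN

120.55


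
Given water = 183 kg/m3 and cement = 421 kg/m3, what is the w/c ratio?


w/c = water / cement
w/c = 183 / 421 = 0.435

0.435


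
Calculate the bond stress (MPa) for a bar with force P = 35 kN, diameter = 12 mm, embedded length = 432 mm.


u = P / (pi * db * ld)
= 35 * 1000 / (pi * 12 * 432)
= 2.149 MPa

2.149


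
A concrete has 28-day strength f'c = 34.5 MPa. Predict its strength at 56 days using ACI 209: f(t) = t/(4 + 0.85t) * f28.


f(56) = 56 / (4 + 0.85 * 56) * 34.5
= 56 / 51.6 * 34.5
= 37.44 MPa

37.44


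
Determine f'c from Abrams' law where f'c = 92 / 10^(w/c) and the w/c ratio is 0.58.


f'c = 92 / 10^0.58
= 92 / 3.802
= 24.2 MPa

24.2


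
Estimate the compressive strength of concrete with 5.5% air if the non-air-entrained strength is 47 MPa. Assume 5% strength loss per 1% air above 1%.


Strength loss = (5.5 - 1) * 5 = 22.5%
f'c = 47 * (1 - 22.5/100)
= 36.43 MPa

36.43


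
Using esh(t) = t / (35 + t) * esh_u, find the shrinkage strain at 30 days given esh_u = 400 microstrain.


esh(30) = 30 / (35 + 30) * 400
= 30 / 65 * 400
= 184.6 microstrain

184.6


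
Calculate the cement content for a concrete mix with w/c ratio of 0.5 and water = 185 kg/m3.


Cement = water / (w/c)
= 185 / 0.5
= 370.0 kg/m3

370.0


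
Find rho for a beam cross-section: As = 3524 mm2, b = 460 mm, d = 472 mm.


rho = As / (b * d)
= 3524 / (460 * 472)
= 0.0162

0.0162


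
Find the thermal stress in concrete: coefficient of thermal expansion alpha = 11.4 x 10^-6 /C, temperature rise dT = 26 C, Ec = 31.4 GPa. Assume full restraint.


sigma = alpha * dT * Ec
= 11.4e-6 * 26 * 31.4 * 1000
= 9.307 MPa

9.307


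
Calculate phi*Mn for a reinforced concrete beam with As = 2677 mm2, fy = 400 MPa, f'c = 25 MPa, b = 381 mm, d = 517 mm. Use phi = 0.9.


a = As * fy / (0.85 * f'c * b)
= 2677 * 400 / (0.85 * 25 * 381)
= 132.2588 mm
Mn = As * fy * (d - a/2) / 10^6
= 482.7923 kN-m
phi*Mn = 0.9 * 482.7923 = 434.51 kN-m

434.51


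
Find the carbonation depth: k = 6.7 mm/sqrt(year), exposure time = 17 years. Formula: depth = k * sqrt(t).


depth = k * sqrt(t)
= 6.7 * sqrt(17)
= 27.62 mm

27.62


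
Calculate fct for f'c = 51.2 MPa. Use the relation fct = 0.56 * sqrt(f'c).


fct = 0.56 * sqrt(51.2)
= 0.56 * 7.155
= 4.007 MPa

4.007


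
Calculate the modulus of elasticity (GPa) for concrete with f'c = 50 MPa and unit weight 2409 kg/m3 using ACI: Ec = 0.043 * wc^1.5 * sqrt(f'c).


Ec = 0.043 * 2409^1.5 * sqrt(50) / 1000
= 35.95 GPa

35.95


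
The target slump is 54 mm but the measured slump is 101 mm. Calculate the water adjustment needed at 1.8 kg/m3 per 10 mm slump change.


Difference = 54 - 101 = -47 mm
Water adjustment = -47 * 1.8 / 10 = -8.5 kg/m3

-8.5


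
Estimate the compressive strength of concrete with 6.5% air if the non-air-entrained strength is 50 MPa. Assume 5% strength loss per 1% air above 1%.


Strength loss = (6.5 - 1) * 5 = 27.5%
f'c = 50 * (1 - 27.5/100)
= 36.25 MPa

36.25


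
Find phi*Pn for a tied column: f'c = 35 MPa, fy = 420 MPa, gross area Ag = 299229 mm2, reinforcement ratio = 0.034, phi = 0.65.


Ast = rho * Ag = 0.034 * 299229 = 10173.786 mm2
phi*Pn = 0.65 * 0.80 * (0.85 * 35 * (299229 - 10173.786) + 420 * 10173.786) / 1000
= 6693.64 kN

6693.64


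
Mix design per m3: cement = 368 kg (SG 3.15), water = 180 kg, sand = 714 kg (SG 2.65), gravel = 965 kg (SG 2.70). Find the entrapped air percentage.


Vol cement = 368 / (3.15 * 1000) = 0.116825 m3
Vol water = 180 / 1000 = 0.18 m3
Vol sand = 714 / (2.65 * 1000) = 0.269434 m3
Vol gravel = 965 / (2.70 * 1000) = 0.357407 m3
Total solid + water volume = 0.923667 m3
Air = (1 - 0.923667) * 100 = 7.63%

7.63


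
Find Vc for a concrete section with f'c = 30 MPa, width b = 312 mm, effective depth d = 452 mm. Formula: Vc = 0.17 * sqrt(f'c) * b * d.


Vc = 0.17 * sqrt(30) * 312 * 452 / 1000
= 131.31 kN

131.31


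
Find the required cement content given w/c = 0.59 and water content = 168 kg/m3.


Cement = water / (w/c)
= 168 / 0.59
= 284.7 kg/m3

284.7


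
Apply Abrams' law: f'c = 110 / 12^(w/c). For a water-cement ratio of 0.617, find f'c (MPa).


f'c = 110 / 12^0.617
= 110 / 4.633
= 23.74 MPa

23.74


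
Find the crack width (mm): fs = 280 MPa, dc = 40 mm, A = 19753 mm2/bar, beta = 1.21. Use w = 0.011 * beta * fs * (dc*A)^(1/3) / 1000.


w = 0.011 * beta * fs * (dc * A)^(1/3) / 1000
= 0.011 * 1.21 * 280 * (40 * 19753)^(1/3) / 1000
= 0.345 mm

0.345


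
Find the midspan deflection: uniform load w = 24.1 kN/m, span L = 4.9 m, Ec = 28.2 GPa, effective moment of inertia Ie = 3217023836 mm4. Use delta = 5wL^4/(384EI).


Convert: L = 4.9 m = 4900 mm, Ec = 28.2 GPa = 28200 MPa
delta = 5 * 24.1 * 4900^4 / (384 * 28200 * 3217023836)
= 1.99 mm

1.99


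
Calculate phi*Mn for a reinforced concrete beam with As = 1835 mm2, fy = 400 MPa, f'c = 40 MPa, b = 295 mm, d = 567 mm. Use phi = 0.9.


a = As * fy / (0.85 * f'c * b)
= 1835 * 400 / (0.85 * 40 * 295)
= 73.1805 mm
Mn = As * fy * (d - a/2) / 10^6
= 389.3208 kN-m
phi*Mn = 0.9 * 389.3208 = 350.39 kN-m

350.39


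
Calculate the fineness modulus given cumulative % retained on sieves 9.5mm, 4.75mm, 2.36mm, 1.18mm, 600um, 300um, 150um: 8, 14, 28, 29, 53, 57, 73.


FM = sum(cumulative % retained) / 100
= 262 / 100
= 2.62

2.62


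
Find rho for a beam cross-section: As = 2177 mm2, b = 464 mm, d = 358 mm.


rho = As / (b * d)
= 2177 / (464 * 358)
= 0.0131

0.0131


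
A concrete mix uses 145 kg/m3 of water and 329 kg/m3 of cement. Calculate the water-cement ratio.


w/c = water / cement
w/c = 145 / 329 = 0.441

0.441


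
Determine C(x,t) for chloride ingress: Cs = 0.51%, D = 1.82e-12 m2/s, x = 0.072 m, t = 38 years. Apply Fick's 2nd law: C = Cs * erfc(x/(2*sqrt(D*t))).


t_seconds = 38 * 365.25 * 24 * 3600 = 1199188800.0 s
arg = 0.072 / (2 * sqrt(1.82e-12 * 1199188800.0))
= 0.7706
erfc(0.7706) = 0.2758
C = 0.51 * 0.2758 = 0.1407%

0.1407


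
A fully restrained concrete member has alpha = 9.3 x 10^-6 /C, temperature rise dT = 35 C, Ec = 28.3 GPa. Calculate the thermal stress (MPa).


sigma = alpha * dT * Ec
= 9.3e-6 * 35 * 28.3 * 1000
= 9.212 MPa

9.212


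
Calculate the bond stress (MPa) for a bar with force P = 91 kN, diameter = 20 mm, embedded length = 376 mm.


u = P / (pi * db * ld)
= 91 * 1000 / (pi * 20 * 376)
= 3.852 MPa

3.852


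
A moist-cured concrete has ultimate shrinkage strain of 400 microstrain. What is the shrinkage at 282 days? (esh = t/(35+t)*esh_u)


esh(282) = 282 / (35 + 282) * 400
= 282 / 317 * 400
= 355.8 microstrain

355.8


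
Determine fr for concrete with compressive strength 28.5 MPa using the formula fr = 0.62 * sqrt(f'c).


fr = 0.62 * sqrt(28.5)
= 3.31 MPa

3.31


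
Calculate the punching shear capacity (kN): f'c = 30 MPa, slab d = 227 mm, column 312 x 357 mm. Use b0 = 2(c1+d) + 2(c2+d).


b0 = 2*(312 + 227) + 2*(357 + 227) = 2246 mm
Vc = 0.33 * sqrt(30) * 2246 * 227 / 1000
= 921.53 kN

921.53


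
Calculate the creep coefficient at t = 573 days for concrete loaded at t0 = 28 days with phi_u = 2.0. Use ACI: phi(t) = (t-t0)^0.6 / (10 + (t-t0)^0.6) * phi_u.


dt = 573 - 28 = 545
phi = 545^0.6 / (10 + 545^0.6) * 2.0
= 1.629

1.629


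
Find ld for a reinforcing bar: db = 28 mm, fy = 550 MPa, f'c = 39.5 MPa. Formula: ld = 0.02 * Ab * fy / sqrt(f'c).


Ab = pi * 28^2 / 4 = 615.752 mm2
ld = 0.02 * 615.752 * 550 / sqrt(39.5)
= 1077.7 mm

1077.7


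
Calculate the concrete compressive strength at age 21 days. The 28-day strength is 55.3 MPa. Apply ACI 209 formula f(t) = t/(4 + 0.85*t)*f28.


f(21) = 21 / (4 + 0.85 * 21) * 55.3
= 21 / 21.85 * 55.3
= 53.15 MPa

53.15


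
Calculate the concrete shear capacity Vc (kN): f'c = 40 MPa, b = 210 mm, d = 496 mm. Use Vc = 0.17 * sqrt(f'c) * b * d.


Vc = 0.17 * sqrt(40) * 210 * 496 / 1000
= 111.99 kN

111.99


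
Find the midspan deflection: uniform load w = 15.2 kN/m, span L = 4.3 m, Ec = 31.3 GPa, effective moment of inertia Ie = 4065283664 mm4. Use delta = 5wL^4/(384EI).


Convert: L = 4.3 m = 4300 mm, Ec = 31.3 GPa = 31300 MPa
delta = 5 * 15.2 * 4300^4 / (384 * 31300 * 4065283664)
= 0.53 mm

0.53


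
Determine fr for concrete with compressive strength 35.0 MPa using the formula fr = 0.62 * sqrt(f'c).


fr = 0.62 * sqrt(35.0)
= 3.668 MPa

3.668


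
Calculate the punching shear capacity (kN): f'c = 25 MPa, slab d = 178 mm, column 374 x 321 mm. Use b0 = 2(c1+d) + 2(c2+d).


b0 = 2*(374 + 178) + 2*(321 + 178) = 2102 mm
Vc = 0.33 * sqrt(25) * 2102 * 178 / 1000
= 617.36 kN

617.36


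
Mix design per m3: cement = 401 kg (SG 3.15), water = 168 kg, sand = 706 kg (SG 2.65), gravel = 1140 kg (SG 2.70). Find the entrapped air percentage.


Vol cement = 401 / (3.15 * 1000) = 0.127302 m3
Vol water = 168 / 1000 = 0.168 m3
Vol sand = 706 / (2.65 * 1000) = 0.266415 m3
Vol gravel = 1140 / (2.70 * 1000) = 0.422222 m3
Total solid + water volume = 0.983939 m3
Air = (1 - 0.983939) * 100 = 1.61%

1.61


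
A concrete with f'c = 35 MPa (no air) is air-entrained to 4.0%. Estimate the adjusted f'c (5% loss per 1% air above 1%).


Strength loss = (4.0 - 1) * 5 = 15.0%
f'c = 35 * (1 - 15.0/100)
= 29.75 MPa

29.75


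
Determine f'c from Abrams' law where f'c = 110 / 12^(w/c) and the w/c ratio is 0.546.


f'c = 110 / 12^0.546
= 110 / 3.884
= 28.32 MPa

28.32


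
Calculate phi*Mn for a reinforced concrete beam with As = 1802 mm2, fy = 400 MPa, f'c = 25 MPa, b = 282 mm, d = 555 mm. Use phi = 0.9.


a = As * fy / (0.85 * f'c * b)
= 1802 * 400 / (0.85 * 25 * 282)
= 120.2837 mm
Mn = As * fy * (d - a/2) / 10^6
= 356.6938 kN-m
phi*Mn = 0.9 * 356.6938 = 321.02 kN-m

321.02


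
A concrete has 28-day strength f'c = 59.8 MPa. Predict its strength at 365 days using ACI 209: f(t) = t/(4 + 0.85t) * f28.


f(365) = 365 / (4 + 0.85 * 365) * 59.8
= 365 / 314.25 * 59.8
= 69.46 MPa

69.46


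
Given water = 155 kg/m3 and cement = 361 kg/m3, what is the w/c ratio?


w/c = water / cement
w/c = 155 / 361 = 0.429

0.429


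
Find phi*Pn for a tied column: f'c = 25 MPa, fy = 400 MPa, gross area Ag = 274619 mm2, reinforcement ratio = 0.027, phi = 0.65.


Ast = rho * Ag = 0.027 * 274619 = 7414.713 mm2
phi*Pn = 0.65 * 0.80 * (0.85 * 25 * (274619 - 7414.713) + 400 * 7414.713) / 1000
= 4494.87 kN

4494.87


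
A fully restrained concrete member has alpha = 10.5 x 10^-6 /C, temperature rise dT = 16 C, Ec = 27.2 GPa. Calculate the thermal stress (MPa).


sigma = alpha * dT * Ec
= 10.5e-6 * 16 * 27.2 * 1000
= 4.57 MPa

4.57


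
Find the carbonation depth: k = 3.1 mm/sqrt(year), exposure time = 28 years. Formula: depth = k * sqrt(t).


depth = k * sqrt(t)
= 3.1 * sqrt(28)
= 16.4 mm

16.4


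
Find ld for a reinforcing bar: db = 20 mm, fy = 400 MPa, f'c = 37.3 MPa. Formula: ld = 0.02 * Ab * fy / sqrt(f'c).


Ab = pi * 20^2 / 4 = 314.159 mm2
ld = 0.02 * 314.159 * 400 / sqrt(37.3)
= 411.5 mm

411.5


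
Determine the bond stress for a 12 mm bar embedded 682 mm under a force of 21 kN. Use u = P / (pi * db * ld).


u = P / (pi * db * ld)
= 21 * 1000 / (pi * 12 * 682)
= 0.817 MPa

0.817


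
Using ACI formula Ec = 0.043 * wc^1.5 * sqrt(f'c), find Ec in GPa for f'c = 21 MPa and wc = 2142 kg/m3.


Ec = 0.043 * 2142^1.5 * sqrt(21) / 1000
= 19.53 GPa

19.53


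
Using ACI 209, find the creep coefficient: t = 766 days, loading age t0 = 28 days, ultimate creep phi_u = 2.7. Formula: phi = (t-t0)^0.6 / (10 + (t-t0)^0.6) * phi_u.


dt = 766 - 28 = 738
phi = 738^0.6 / (10 + 738^0.6) * 2.7
= 2.269

2.269


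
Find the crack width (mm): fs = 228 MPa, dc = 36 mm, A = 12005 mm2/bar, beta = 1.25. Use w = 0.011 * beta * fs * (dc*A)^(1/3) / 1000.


w = 0.011 * beta * fs * (dc * A)^(1/3) / 1000
= 0.011 * 1.25 * 228 * (36 * 12005)^(1/3) / 1000
= 0.237 mm

0.237


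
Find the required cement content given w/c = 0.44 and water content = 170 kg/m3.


Cement = water / (w/c)
= 170 / 0.44
= 386.4 kg/m3

386.4


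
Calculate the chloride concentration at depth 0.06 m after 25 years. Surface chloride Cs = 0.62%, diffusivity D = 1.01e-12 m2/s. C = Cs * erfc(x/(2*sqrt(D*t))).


t_seconds = 25 * 365.25 * 24 * 3600 = 788940000.0 s
arg = 0.06 / (2 * sqrt(1.01e-12 * 788940000.0))
= 1.0628
erfc(1.0628) = 0.1328
C = 0.62 * 0.1328 = 0.0824%

0.0824


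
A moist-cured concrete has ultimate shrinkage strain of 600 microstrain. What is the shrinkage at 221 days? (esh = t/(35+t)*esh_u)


esh(221) = 221 / (35 + 221) * 600
= 221 / 256 * 600
= 518.0 microstrain

518.0


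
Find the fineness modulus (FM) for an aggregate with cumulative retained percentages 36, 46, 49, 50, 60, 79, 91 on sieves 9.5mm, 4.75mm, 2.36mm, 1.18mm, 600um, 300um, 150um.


FM = sum(cumulative % retained) / 100
= 411 / 100
= 4.11

4.11


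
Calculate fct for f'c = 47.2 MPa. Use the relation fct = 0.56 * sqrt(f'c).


fct = 0.56 * sqrt(47.2)
= 0.56 * 6.87
= 3.847 MPa

3.847


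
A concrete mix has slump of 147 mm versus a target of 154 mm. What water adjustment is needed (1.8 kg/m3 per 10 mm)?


Difference = 154 - 147 = 7 mm
Water adjustment = 7 * 1.8 / 10 = 1.3 kg/m3

1.3


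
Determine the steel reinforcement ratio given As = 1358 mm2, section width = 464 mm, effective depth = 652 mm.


rho = As / (b * d)
= 1358 / (464 * 652)
= 0.0045

0.0045


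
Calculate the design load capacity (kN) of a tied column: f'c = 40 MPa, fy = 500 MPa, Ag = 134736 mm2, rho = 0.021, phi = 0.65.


Ast = rho * Ag = 0.021 * 134736 = 2829.456 mm2
phi*Pn = 0.65 * 0.80 * (0.85 * 40 * (134736 - 2829.456) + 500 * 2829.456) / 1000
= 3067.77 kN

3067.77


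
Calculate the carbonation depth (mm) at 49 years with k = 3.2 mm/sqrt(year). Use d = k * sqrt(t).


depth = k * sqrt(t)
= 3.2 * sqrt(49)
= 22.4 mm

22.4


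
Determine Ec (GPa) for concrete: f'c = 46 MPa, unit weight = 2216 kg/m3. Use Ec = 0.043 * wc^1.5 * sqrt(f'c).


Ec = 0.043 * 2216^1.5 * sqrt(46) / 1000
= 30.42 GPa

30.42


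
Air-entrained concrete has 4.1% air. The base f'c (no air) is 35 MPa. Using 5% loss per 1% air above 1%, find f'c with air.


Strength loss = (4.1 - 1) * 5 = 15.5%
f'c = 35 * (1 - 15.5/100)
= 29.57 MPa

29.57


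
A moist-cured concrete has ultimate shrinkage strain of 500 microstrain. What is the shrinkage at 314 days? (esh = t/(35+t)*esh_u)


esh(314) = 314 / (35 + 314) * 500
= 314 / 349 * 500
= 449.9 microstrain

449.9


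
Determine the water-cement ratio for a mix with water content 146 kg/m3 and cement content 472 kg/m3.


w/c = water / cement
w/c = 146 / 472 = 0.309

0.309


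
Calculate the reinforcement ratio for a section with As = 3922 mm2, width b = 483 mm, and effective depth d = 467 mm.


rho = As / (b * d)
= 3922 / (483 * 467)
= 0.0174

0.0174


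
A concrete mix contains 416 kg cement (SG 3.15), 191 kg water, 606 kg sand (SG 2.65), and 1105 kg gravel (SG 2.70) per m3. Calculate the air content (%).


Vol cement = 416 / (3.15 * 1000) = 0.132063 m3
Vol water = 191 / 1000 = 0.191 m3
Vol sand = 606 / (2.65 * 1000) = 0.228679 m3
Vol gravel = 1105 / (2.70 * 1000) = 0.409259 m3
Total solid + water volume = 0.961002 m3
Air = (1 - 0.961002) * 100 = 3.9%

3.9


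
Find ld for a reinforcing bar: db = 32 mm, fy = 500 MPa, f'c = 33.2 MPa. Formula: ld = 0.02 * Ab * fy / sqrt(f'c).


Ab = pi * 32^2 / 4 = 804.248 mm2
ld = 0.02 * 804.248 * 500 / sqrt(33.2)
= 1395.8 mm

1395.8


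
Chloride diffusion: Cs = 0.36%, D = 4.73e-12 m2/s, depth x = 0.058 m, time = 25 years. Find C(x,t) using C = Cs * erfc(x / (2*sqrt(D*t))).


t_seconds = 25 * 365.25 * 24 * 3600 = 788940000.0 s
arg = 0.058 / (2 * sqrt(4.73e-12 * 788940000.0))
= 0.4747
erfc(0.4747) = 0.502
C = 0.36 * 0.502 = 0.1807%

0.1807


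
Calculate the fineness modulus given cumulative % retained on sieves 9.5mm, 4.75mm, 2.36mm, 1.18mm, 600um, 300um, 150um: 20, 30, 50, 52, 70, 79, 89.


FM = sum(cumulative % retained) / 100
= 390 / 100
= 3.9

3.9


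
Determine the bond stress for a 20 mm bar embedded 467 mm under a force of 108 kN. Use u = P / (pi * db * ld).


u = P / (pi * db * ld)
= 108 * 1000 / (pi * 20 * 467)
= 3.681 MPa

3.681


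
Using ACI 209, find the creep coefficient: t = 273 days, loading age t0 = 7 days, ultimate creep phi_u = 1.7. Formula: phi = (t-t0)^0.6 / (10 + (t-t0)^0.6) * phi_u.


dt = 273 - 7 = 266
phi = 266^0.6 / (10 + 266^0.6) * 1.7
= 1.259

1.259


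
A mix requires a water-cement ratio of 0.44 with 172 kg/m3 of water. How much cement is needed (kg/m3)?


Cement = water / (w/c)
= 172 / 0.44
= 390.9 kg/m3

390.9


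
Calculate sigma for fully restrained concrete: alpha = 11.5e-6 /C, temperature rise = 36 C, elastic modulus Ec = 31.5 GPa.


sigma = alpha * dT * Ec
= 11.5e-6 * 36 * 31.5 * 1000
= 13.041 MPa

13.041


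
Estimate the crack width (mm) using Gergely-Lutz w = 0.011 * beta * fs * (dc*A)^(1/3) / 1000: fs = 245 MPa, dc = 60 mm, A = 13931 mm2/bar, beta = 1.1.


w = 0.011 * beta * fs * (dc * A)^(1/3) / 1000
= 0.011 * 1.1 * 245 * (60 * 13931)^(1/3) / 1000
= 0.279 mm

0.279


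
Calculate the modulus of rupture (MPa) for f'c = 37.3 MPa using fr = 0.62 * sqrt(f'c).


fr = 0.62 * sqrt(37.3)
= 3.787 MPa

3.787


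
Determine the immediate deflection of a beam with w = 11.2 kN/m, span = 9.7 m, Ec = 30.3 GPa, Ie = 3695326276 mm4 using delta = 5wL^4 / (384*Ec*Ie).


Convert: L = 9.7 m = 9700 mm, Ec = 30.3 GPa = 30300 MPa
delta = 5 * 11.2 * 9700^4 / (384 * 30300 * 3695326276)
= 11.53 mm

11.53


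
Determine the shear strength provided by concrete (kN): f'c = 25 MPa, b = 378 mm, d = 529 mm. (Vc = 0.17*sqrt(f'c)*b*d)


Vc = 0.17 * sqrt(25) * 378 * 529 / 1000
= 169.97 kN

169.97


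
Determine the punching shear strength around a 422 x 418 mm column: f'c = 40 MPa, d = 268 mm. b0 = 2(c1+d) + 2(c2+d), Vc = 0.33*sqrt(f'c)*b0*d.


b0 = 2*(422 + 268) + 2*(418 + 268) = 2752 mm
Vc = 0.33 * sqrt(40) * 2752 * 268 / 1000
= 1539.31 kN

1539.31


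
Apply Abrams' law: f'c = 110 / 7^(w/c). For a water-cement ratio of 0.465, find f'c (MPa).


f'c = 110 / 7^0.465
= 110 / 2.472
= 44.51 MPa

44.51


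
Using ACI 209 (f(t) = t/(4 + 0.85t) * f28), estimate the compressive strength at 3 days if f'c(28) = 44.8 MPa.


f(3) = 3 / (4 + 0.85 * 3) * 44.8
= 3 / 6.55 * 44.8
= 20.52 MPa

20.52


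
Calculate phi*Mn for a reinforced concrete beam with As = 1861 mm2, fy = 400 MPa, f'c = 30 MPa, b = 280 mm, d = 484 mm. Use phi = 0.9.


a = As * fy / (0.85 * f'c * b)
= 1861 * 400 / (0.85 * 30 * 280)
= 104.2577 mm
Mn = As * fy * (d - a/2) / 10^6
= 321.4849 kN-m
phi*Mn = 0.9 * 321.4849 = 289.34 kN-m

289.34


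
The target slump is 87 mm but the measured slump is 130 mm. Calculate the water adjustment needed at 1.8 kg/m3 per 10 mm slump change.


Difference = 87 - 130 = -43 mm
Water adjustment = -43 * 1.8 / 10 = -7.7 kg/m3

-7.7


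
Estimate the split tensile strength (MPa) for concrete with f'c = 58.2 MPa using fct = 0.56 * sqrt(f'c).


fct = 0.56 * sqrt(58.2)
= 0.56 * 7.629
= 4.272 MPa

4.272


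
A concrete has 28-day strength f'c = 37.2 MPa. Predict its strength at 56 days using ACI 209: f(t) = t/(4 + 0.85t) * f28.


f(56) = 56 / (4 + 0.85 * 56) * 37.2
= 56 / 51.6 * 37.2
= 40.37 MPa

40.37


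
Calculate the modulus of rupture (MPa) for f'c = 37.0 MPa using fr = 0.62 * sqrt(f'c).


fr = 0.62 * sqrt(37.0)
= 3.771 MPa

3.771


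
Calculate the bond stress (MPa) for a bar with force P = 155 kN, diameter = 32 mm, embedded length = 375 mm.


u = P / (pi * db * ld)
= 155 * 1000 / (pi * 32 * 375)
= 4.112 MPa

4.112


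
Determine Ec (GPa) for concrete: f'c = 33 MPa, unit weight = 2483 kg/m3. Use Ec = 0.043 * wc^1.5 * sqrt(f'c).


Ec = 0.043 * 2483^1.5 * sqrt(33) / 1000
= 30.56 GPa

30.56


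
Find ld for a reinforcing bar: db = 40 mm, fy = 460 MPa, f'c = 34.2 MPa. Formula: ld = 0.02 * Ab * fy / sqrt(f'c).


Ab = pi * 40^2 / 4 = 1256.637 mm2
ld = 0.02 * 1256.637 * 460 / sqrt(34.2)
= 1976.9 mm

1976.9


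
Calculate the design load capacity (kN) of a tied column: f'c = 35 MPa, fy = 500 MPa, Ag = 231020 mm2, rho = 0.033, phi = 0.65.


Ast = rho * Ag = 0.033 * 231020 = 7623.66 mm2
phi*Pn = 0.65 * 0.80 * (0.85 * 35 * (231020 - 7623.66) + 500 * 7623.66) / 1000
= 5438.09 kN

5438.09


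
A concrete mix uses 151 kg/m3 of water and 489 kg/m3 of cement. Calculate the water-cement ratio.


w/c = water / cement
w/c = 151 / 489 = 0.309

0.309


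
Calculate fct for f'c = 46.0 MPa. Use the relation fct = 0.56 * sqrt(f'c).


fct = 0.56 * sqrt(46.0)
= 0.56 * 6.782
= 3.798 MPa

3.798


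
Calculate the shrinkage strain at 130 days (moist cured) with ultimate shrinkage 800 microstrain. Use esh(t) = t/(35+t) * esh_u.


esh(130) = 130 / (35 + 130) * 800
= 130 / 165 * 800
= 630.3 microstrain

630.3


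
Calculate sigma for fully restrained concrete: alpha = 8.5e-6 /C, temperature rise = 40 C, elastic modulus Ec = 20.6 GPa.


sigma = alpha * dT * Ec
= 8.5e-6 * 40 * 20.6 * 1000
= 7.004 MPa

7.004


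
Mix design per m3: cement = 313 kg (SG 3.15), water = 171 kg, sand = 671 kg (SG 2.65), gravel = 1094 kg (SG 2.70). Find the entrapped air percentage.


Vol cement = 313 / (3.15 * 1000) = 0.099365 m3
Vol water = 171 / 1000 = 0.171 m3
Vol sand = 671 / (2.65 * 1000) = 0.253208 m3
Vol gravel = 1094 / (2.70 * 1000) = 0.405185 m3
Total solid + water volume = 0.928758 m3
Air = (1 - 0.928758) * 100 = 7.12%

7.12


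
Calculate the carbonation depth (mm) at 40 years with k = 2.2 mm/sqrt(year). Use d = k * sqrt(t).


depth = k * sqrt(t)
= 2.2 * sqrt(40)
= 13.91 mm

13.91


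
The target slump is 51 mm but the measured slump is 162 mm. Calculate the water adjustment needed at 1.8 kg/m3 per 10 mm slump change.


Difference = 51 - 162 = -111 mm
Water adjustment = -111 * 1.8 / 10 = -20.0 kg/m3

-20.0


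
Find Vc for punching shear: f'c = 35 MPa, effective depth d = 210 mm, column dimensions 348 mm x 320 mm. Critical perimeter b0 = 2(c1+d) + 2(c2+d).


b0 = 2*(348 + 210) + 2*(320 + 210) = 2176 mm
Vc = 0.33 * sqrt(35) * 2176 * 210 / 1000
= 892.13 kN

892.13


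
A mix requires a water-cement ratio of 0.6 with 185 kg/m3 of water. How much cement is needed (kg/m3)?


Cement = water / (w/c)
= 185 / 0.6
= 308.3 kg/m3

308.3


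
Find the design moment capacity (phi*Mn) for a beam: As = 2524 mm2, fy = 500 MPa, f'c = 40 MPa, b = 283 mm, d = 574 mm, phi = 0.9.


a = As * fy / (0.85 * f'c * b)
= 2524 * 500 / (0.85 * 40 * 283)
= 131.1578 mm
Mn = As * fy * (d - a/2) / 10^6
= 641.6275 kN-m
phi*Mn = 0.9 * 641.6275 = 577.46 kN-m

577.46


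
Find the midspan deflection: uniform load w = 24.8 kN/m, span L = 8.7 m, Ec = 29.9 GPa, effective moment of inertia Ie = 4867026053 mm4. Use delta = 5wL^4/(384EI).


Convert: L = 8.7 m = 8700 mm, Ec = 29.9 GPa = 29900 MPa
delta = 5 * 24.8 * 8700^4 / (384 * 29900 * 4867026053)
= 12.71 mm

12.71


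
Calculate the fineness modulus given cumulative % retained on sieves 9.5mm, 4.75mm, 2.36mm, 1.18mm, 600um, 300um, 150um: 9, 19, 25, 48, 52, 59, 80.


FM = sum(cumulative % retained) / 100
= 292 / 100
= 2.92

2.92


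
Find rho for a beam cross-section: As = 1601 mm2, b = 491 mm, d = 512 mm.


rho = As / (b * d)
= 1601 / (491 * 512)
= 0.0064

0.0064


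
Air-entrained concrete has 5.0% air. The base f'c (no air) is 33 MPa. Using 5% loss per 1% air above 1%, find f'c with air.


Strength loss = (5.0 - 1) * 5 = 20.0%
f'c = 33 * (1 - 20.0/100)
= 26.4 MPa

26.4


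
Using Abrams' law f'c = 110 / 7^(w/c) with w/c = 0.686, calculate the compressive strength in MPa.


f'c = 110 / 7^0.686
= 110 / 3.8
= 28.95 MPa

28.95


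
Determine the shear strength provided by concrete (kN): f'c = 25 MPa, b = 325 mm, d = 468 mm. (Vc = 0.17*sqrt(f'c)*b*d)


Vc = 0.17 * sqrt(25) * 325 * 468 / 1000
= 129.29 kN

129.29


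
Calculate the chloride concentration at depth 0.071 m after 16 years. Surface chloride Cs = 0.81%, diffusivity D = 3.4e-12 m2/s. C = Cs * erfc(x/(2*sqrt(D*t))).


t_seconds = 16 * 365.25 * 24 * 3600 = 504921600.0 s
arg = 0.071 / (2 * sqrt(3.4e-12 * 504921600.0))
= 0.8568
erfc(0.8568) = 0.2256
C = 0.81 * 0.2256 = 0.1828%

0.1828


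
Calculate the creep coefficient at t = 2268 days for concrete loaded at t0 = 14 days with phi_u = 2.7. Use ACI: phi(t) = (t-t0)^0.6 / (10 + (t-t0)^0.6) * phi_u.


dt = 2268 - 14 = 2254
phi = 2254^0.6 / (10 + 2254^0.6) * 2.7
= 2.461

2.461
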